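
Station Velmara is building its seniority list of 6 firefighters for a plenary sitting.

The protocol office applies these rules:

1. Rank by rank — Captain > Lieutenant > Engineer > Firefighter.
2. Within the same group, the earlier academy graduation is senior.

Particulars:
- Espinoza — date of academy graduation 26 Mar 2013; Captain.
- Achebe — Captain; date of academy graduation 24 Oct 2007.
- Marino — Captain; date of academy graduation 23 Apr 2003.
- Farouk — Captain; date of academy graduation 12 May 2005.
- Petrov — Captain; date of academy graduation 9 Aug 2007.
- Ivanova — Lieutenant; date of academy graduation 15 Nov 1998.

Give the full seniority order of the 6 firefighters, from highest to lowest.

Marino, Farouk, Petrov, Achebe, Espinoza, Ivanova

By rank: Marino, Farouk, Petrov, Achebe and Espinoza (Captain); then Ivanova (Lieutenant).
Among Marino, Farouk, Petrov, Achebe and Espinoza, by date of academy graduation (earlier first): Marino (23 Apr 2003) before Farouk (12 May 2005) before Petrov (9 Aug 2007) before Achebe (24 Oct 2007) before Espinoza (26 Mar 2013).
Full order: Marino, Farouk, Petrov, Achebe, Espinoza, Ivanova.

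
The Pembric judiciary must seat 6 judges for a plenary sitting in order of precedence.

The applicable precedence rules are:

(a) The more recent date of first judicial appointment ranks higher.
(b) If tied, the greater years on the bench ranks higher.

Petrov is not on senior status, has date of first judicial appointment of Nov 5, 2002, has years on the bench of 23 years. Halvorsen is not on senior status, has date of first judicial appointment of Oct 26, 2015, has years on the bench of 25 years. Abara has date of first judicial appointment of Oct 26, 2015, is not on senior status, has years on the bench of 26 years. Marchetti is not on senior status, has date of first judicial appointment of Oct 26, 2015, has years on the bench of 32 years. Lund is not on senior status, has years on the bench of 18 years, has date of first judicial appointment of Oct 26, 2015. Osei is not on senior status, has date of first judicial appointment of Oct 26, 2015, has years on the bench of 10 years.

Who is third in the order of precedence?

Halvorsen

By date of first judicial appointment (later first): Marchetti, Abara, Halvorsen, Lund and Osei (each Oct 26, 2015); then Petrov (Nov 5, 2002).
Among Marchetti, Abara, Halvorsen, Lund and Osei, by years on the bench (higher first): Marchetti (32 years) before Abara (26 years) before Halvorsen (25 years) before Lund (18 years) before Osei (10 years).
Order: Marchetti, Abara, Halvorsen, Lund, Osei, Petrov.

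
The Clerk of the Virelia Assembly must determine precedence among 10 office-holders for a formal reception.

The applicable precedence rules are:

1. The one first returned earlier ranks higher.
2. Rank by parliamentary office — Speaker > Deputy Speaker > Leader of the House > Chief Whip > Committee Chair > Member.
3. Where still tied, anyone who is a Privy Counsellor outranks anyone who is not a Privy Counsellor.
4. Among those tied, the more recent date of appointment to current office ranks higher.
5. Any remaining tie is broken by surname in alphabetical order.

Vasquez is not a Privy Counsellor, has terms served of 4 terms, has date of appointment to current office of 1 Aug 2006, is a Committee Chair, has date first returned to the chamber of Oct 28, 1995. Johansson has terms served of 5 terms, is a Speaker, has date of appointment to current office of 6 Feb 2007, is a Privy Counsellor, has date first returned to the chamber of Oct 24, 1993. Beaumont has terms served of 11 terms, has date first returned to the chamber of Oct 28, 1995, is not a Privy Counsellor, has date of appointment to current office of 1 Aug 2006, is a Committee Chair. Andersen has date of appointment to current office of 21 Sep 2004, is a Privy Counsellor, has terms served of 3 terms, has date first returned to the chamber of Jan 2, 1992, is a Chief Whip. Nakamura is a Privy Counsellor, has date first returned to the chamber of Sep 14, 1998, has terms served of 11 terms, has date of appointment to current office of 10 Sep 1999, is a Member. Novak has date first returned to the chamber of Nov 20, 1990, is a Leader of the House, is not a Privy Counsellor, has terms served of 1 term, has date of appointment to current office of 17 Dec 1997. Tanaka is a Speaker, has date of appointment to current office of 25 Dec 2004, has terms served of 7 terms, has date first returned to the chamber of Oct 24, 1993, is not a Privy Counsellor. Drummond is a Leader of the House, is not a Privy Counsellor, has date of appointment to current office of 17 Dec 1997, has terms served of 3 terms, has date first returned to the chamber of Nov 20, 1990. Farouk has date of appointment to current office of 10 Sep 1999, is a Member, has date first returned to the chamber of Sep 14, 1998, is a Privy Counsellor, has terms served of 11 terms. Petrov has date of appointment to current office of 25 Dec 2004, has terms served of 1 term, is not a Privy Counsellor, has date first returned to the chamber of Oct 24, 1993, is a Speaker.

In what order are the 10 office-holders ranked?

By date first returned to the chamber (earlier first): Drummond and Novak (both Nov 20, 1990); then Andersen (Jan 2, 1992); then Johansson, Petrov and Tanaka (each Oct 24, 1993); then Beaumont and Vasquez (both Oct 28, 1995); then Farouk and Nakamura (both Sep 14, 1998).
Drummond and Novak are each Leader of the House, so the next rule applies.
Drummond and Novak are each not a Privy Counsellor, so the next rule applies.
Drummond and Novak both have date of appointment to current office 17 Dec 1997, so the next rule applies.
Among Drummond and Novak, alphabetically by surname: Drummond before Novak.
Johansson, Petrov and Tanaka are each Speaker, so the next rule applies.
Among Johansson, Petrov and Tanaka, a Privy Counsellor before not a Privy Counsellor: Johansson (a Privy Counsellor) before Petrov and Tanaka (not a Privy Counsellor).
Petrov and Tanaka both have date of appointment to current office 25 Dec 2004, so the next rule applies.
Among Petrov and Tanaka, alphabetically by surname: Petrov before Tanaka.
Beaumont and Vasquez are each Committee Chair, so the next rule applies.
Beaumont and Vasquez are each not a Privy Counsellor, so the next rule applies.
Beaumont and Vasquez both have date of appointment to current office 1 Aug 2006, so the next rule applies.
Among Beaumont and Vasquez, alphabetically by surname: Beaumont before Vasquez.
Farouk and Nakamura are each Member, so the next rule applies.
Farouk and Nakamura are each a Privy Counsellor, so the next rule applies.
Farouk and Nakamura both have date of appointment to current office 10 Sep 1999, so the next rule applies.
Among Farouk and Nakamura, alphabetically by surname: Farouk before Nakamura.
Full order: Drummond, Novak, Andersen, Johansson, Petrov, Tanaka, Beaumont, Vasquez, Farouk, Nakamura.

Drummond, Novak, Andersen, Johansson, Petrov, Tanaka, Beaumont, Vasquez, Farouk, Nakamura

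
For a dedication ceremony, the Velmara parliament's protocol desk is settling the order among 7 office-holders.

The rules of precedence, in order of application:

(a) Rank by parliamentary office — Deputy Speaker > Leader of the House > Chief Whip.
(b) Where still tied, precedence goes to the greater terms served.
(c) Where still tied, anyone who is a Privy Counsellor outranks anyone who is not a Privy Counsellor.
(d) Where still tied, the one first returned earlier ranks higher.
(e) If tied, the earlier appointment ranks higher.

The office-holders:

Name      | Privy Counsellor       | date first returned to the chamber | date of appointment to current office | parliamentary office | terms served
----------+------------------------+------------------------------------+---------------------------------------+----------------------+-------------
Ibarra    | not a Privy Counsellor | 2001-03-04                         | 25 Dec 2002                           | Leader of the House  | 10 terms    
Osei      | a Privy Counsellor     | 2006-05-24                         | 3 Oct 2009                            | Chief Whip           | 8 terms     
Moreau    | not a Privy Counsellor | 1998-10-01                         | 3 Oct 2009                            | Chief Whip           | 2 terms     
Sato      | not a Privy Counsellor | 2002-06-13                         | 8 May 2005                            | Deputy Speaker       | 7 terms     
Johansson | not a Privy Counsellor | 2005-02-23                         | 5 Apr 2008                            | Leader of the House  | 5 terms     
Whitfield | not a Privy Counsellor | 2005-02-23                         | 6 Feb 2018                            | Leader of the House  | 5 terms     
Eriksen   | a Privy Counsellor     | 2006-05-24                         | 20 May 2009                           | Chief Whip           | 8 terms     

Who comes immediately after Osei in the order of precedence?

Moreau

By parliamentary office: Sato (Deputy Speaker); then Ibarra, Johansson and Whitfield (Leader of the House); then Eriksen, Osei and Moreau (Chief Whip).
Among Ibarra, Johansson and Whitfield, by terms served (higher first): Ibarra (10 terms) before Johansson and Whitfield (5 terms).
Johansson and Whitfield are each not a Privy Counsellor, so the next rule applies.
Johansson and Whitfield both have date first returned to the chamber 2005-02-23, so the next rule applies.
Among Johansson and Whitfield, by date of appointment to current office (earlier first): Johansson (5 Apr 2008) before Whitfield (6 Feb 2018).
Among Eriksen, Osei and Moreau, by terms served (higher first): Eriksen and Osei (8 terms) before Moreau (2 terms).
Eriksen and Osei are each a Privy Counsellor, so the next rule applies.
Eriksen and Osei both have date first returned to the chamber 2006-05-24, so the next rule applies.
Among Eriksen and Osei, by date of appointment to current office (earlier first): Eriksen (20 May 2009) before Osei (3 Oct 2009).
Order: Sato, Ibarra, Johansson, Whitfield, Eriksen, Osei, Moreau.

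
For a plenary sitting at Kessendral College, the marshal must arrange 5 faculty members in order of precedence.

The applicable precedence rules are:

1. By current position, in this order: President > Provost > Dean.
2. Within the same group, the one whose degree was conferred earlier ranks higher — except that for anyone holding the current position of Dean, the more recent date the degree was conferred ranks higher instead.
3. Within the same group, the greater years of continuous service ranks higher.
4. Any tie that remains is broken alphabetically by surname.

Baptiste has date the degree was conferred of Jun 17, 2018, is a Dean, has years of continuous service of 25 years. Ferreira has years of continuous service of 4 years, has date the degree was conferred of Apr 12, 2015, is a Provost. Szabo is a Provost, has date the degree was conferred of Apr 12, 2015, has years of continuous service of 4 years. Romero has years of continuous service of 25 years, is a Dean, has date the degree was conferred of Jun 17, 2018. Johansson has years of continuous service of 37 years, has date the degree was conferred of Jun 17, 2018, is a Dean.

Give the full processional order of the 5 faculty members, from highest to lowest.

Ferreira, Szabo, Johansson, Baptiste, Romero

By current position: Ferreira and Szabo (Provost); then Johansson, Baptiste and Romero (Dean).
Ferreira and Szabo both have date the degree was conferred Apr 12, 2015, so the next rule applies.
Ferreira and Szabo both have years of continuous service 4 years, so the next rule applies.
Among Ferreira and Szabo, alphabetically by surname: Ferreira before Szabo.
Johansson, Baptiste and Romero all have date the degree was conferred Jun 17, 2018, so the next rule applies.
Among Johansson, Baptiste and Romero, by years of continuous service (higher first): Johansson (37 years) before Baptiste and Romero (25 years).
Among Baptiste and Romero, alphabetically by surname: Baptiste before Romero.
Full order: Ferreira, Szabo, Johansson, Baptiste, Romero.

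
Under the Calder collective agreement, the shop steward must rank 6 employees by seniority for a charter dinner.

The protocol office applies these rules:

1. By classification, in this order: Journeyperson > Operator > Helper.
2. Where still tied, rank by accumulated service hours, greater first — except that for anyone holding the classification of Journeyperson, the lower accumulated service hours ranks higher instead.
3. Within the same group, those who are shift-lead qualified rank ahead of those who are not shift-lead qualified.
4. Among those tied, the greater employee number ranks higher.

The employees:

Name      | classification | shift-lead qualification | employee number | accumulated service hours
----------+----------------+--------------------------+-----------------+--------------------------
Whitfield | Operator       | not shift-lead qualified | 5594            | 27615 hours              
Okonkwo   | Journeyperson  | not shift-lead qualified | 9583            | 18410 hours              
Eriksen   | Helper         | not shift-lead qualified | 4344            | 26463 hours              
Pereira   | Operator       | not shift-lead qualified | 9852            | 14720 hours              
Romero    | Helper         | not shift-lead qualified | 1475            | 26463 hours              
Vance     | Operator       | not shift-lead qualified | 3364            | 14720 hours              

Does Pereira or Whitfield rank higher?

Whitfield

By classification: Okonkwo (Journeyperson); then Whitfield, Pereira and Vance (Operator); then Eriksen and Romero (Helper).
Among Whitfield, Pereira and Vance, by accumulated service hours (higher first): Whitfield (27615 hours) before Pereira and Vance (14720 hours).
Pereira and Vance are each not shift-lead qualified, so the next rule applies.
Among Pereira and Vance, by employee number (higher first): Pereira (9852) before Vance (3364).
Eriksen and Romero both have accumulated service hours 26463 hours, so the next rule applies.
Eriksen and Romero are each not shift-lead qualified, so the next rule applies.
Among Eriksen and Romero, by employee number (higher first): Eriksen (4344) before Romero (1475).
So Whitfield takes precedence.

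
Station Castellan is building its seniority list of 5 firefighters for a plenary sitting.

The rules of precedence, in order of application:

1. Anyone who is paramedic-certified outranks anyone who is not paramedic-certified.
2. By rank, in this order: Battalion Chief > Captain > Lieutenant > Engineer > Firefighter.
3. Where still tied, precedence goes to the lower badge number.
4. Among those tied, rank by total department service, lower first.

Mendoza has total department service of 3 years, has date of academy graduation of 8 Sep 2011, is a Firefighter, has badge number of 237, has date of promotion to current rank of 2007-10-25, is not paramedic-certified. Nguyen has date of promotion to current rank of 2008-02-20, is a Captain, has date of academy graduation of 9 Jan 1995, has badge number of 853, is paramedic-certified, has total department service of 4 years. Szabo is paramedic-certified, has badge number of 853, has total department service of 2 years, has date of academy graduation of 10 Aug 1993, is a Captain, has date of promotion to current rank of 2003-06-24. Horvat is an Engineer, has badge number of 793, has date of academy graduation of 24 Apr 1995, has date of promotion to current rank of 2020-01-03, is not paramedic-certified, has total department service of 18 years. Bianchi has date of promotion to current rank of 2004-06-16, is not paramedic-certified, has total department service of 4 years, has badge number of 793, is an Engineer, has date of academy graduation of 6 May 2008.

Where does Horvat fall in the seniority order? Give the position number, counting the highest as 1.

By the first rule: Szabo and Nguyen (both paramedic-certified); then Bianchi, Horvat and Mendoza (each not paramedic-certified).
Szabo and Nguyen are each Captain, so the next rule applies.
Szabo and Nguyen both have badge number 853, so the next rule applies.
Among Szabo and Nguyen, by total department service (lower first): Szabo (2 years) before Nguyen (4 years).
Among Bianchi, Horvat and Mendoza, by rank: Bianchi and Horvat (Engineer) before Mendoza (Firefighter).
Bianchi and Horvat both have badge number 793, so the next rule applies.
Among Bianchi and Horvat, by total department service (lower first): Bianchi (4 years) before Horvat (18 years).
Order: Szabo, Nguyen, Bianchi, Horvat, Mendoza. So position 4.

4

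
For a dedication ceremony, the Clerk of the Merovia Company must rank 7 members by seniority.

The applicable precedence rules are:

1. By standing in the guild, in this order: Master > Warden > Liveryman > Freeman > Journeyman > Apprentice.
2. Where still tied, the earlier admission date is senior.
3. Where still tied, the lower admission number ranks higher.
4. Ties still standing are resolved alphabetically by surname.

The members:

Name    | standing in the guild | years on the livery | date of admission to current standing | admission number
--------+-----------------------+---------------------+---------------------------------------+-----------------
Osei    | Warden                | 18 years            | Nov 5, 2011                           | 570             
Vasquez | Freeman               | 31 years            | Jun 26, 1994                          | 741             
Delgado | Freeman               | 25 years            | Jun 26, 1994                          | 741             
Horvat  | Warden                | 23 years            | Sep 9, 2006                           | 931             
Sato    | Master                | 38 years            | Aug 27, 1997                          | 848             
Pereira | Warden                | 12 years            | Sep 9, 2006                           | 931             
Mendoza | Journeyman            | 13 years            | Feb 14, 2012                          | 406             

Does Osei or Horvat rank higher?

Horvat

By standing in the guild: Sato (Master); then Horvat, Pereira and Osei (Warden); then Delgado and Vasquez (Freeman); then Mendoza (Journeyman).
Among Horvat, Pereira and Osei, by date of admission to current standing (earlier first): Horvat and Pereira (Sep 9, 2006) before Osei (Nov 5, 2011).
Horvat and Pereira both have admission number 931, so the next rule applies.
Among Horvat and Pereira, alphabetically by surname: Horvat before Pereira.
Delgado and Vasquez both have date of admission to current standing Jun 26, 1994, so the next rule applies.
Delgado and Vasquez both have admission number 741, so the next rule applies.
Among Delgado and Vasquez, alphabetically by surname: Delgado before Vasquez.
So Horvat takes precedence.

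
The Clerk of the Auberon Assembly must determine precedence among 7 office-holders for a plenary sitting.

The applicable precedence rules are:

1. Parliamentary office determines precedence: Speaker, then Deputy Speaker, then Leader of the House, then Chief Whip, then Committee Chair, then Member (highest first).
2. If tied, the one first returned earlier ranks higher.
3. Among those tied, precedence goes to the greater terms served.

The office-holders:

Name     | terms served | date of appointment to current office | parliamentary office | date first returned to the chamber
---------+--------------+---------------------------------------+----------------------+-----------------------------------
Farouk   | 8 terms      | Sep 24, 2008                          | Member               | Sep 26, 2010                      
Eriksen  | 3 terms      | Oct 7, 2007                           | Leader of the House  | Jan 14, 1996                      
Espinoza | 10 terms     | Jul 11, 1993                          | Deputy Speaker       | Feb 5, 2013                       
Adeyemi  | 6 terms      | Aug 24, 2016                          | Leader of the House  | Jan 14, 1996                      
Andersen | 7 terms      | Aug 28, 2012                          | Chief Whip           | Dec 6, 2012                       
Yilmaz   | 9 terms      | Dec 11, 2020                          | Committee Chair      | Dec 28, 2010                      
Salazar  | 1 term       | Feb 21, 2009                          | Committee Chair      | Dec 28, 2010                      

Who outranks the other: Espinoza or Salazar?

By parliamentary office: Espinoza (Deputy Speaker); then Adeyemi and Eriksen (Leader of the House); then Andersen (Chief Whip); then Yilmaz and Salazar (Committee Chair); then Farouk (Member).
Adeyemi and Eriksen both have date first returned to the chamber Jan 14, 1996, so the next rule applies.
Among Adeyemi and Eriksen, by terms served (higher first): Adeyemi (6 terms) before Eriksen (3 terms).
Yilmaz and Salazar both have date first returned to the chamber Dec 28, 2010, so the next rule applies.
Among Yilmaz and Salazar, by terms served (higher first): Yilmaz (9 terms) before Salazar (1 term).
So Espinoza takes precedence.

Espinoza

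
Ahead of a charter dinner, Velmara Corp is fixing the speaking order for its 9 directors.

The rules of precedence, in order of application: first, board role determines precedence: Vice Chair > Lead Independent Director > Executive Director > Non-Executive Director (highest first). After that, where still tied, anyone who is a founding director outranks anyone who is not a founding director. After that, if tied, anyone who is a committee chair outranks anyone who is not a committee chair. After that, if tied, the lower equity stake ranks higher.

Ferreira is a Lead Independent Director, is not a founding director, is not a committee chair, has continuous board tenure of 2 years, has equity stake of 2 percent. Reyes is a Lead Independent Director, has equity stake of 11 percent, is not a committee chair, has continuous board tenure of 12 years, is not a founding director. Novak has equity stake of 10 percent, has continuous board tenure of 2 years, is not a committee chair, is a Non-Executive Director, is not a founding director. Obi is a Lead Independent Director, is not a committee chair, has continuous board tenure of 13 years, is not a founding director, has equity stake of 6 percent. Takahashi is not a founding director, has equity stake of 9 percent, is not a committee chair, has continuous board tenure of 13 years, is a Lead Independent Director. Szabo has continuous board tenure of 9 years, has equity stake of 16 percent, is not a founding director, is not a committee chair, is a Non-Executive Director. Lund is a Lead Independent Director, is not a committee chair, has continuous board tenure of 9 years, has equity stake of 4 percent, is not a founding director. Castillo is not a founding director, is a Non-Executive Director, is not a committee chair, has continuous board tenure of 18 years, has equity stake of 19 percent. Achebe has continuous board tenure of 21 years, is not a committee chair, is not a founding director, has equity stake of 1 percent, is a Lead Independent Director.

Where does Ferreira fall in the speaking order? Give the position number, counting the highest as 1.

2

By board role: Achebe, Ferreira, Lund, Obi, Takahashi and Reyes (Lead Independent Director); then Novak, Szabo and Castillo (Non-Executive Director).
Achebe, Ferreira, Lund, Obi, Takahashi and Reyes are each not a founding director, so the next rule applies.
Achebe, Ferreira, Lund, Obi, Takahashi and Reyes are each not a committee chair, so the next rule applies.
Among Achebe, Ferreira, Lund, Obi, Takahashi and Reyes, by equity stake (lower first): Achebe (1 percent) before Ferreira (2 percent) before Lund (4 percent) before Obi (6 percent) before Takahashi (9 percent) before Reyes (11 percent).
Novak, Szabo and Castillo are each not a founding director, so the next rule applies.
Novak, Szabo and Castillo are each not a committee chair, so the next rule applies.
Among Novak, Szabo and Castillo, by equity stake (lower first): Novak (10 percent) before Szabo (16 percent) before Castillo (19 percent).
Order: Achebe, Ferreira, Lund, Obi, Takahashi, Reyes, Novak, Szabo, Castillo. So position 2.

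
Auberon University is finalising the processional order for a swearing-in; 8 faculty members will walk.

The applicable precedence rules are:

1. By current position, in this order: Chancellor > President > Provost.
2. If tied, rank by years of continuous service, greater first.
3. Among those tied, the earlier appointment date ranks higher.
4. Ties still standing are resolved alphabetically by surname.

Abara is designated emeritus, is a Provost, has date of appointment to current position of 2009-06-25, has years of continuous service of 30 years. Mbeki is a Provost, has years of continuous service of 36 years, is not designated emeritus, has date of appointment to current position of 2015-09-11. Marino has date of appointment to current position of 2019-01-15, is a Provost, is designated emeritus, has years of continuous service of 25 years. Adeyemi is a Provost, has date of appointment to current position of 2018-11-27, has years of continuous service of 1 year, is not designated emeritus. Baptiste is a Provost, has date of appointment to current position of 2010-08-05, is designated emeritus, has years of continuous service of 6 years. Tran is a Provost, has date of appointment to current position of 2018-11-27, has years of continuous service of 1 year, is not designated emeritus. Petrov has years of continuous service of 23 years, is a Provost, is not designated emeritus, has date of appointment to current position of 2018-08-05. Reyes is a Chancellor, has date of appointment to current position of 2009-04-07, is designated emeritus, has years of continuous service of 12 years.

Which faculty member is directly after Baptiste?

Adeyemi

By current position: Reyes (Chancellor); then Mbeki, Abara, Marino, Petrov, Baptiste, Adeyemi and Tran (Provost).
Among Mbeki, Abara, Marino, Petrov, Baptiste, Adeyemi and Tran, by years of continuous service (higher first): Mbeki (36 years) before Abara (30 years) before Marino (25 years) before Petrov (23 years) before Baptiste (6 years) before Adeyemi and Tran (1 year).
Adeyemi and Tran both have date of appointment to current position 2018-11-27, so the next rule applies.
Among Adeyemi and Tran, alphabetically by surname: Adeyemi before Tran.
Order: Reyes, Mbeki, Abara, Marino, Petrov, Baptiste, Adeyemi, Tran.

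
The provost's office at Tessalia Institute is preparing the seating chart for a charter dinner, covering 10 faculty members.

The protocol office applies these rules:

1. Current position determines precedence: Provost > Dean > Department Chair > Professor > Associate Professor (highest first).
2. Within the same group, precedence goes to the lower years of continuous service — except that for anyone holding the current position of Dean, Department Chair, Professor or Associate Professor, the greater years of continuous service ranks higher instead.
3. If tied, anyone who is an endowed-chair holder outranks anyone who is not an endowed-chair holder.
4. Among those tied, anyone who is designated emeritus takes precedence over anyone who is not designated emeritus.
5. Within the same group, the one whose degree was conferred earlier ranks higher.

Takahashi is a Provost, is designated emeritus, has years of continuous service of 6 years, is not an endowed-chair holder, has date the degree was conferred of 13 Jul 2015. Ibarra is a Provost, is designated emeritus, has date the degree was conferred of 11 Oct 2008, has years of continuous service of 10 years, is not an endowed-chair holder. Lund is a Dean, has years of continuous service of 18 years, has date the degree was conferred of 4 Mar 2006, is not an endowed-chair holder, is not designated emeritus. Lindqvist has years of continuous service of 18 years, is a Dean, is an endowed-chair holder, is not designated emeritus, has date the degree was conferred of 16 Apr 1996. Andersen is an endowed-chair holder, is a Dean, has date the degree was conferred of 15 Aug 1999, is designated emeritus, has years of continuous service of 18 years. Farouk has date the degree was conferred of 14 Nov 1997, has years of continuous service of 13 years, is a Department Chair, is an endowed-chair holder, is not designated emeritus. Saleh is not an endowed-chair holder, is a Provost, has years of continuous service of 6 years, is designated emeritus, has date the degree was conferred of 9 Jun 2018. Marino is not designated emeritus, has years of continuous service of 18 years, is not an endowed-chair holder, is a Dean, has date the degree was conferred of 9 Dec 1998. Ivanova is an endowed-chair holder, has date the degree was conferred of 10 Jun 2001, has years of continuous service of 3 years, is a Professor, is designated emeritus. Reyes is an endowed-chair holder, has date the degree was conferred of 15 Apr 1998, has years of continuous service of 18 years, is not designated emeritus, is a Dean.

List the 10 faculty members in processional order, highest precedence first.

By current position: Takahashi, Saleh and Ibarra (Provost); then Andersen, Lindqvist, Reyes, Marino and Lund (Dean); then Farouk (Department Chair); then Ivanova (Professor).
Among Takahashi, Saleh and Ibarra, by years of continuous service (lower first): Takahashi and Saleh (6 years) before Ibarra (10 years).
Takahashi and Saleh are each not an endowed-chair holder, so the next rule applies.
Takahashi and Saleh are each designated emeritus, so the next rule applies.
Among Takahashi and Saleh, by date the degree was conferred (earlier first): Takahashi (13 Jul 2015) before Saleh (9 Jun 2018).
Andersen, Lindqvist, Reyes, Marino and Lund all have years of continuous service 18 years, so the next rule applies.
Among Andersen, Lindqvist, Reyes, Marino and Lund, an endowed-chair holder before not an endowed-chair holder: Andersen, Lindqvist and Reyes (an endowed-chair holder) before Marino and Lund (not an endowed-chair holder).
Among Andersen, Lindqvist and Reyes, designated emeritus before not designated emeritus: Andersen (designated emeritus) before Lindqvist and Reyes (not designated emeritus).
Among Lindqvist and Reyes, by date the degree was conferred (earlier first): Lindqvist (16 Apr 1996) before Reyes (15 Apr 1998).
Marino and Lund are each not designated emeritus, so the next rule applies.
Among Marino and Lund, by date the degree was conferred (earlier first): Marino (9 Dec 1998) before Lund (4 Mar 2006).
Full order: Takahashi, Saleh, Ibarra, Andersen, Lindqvist, Reyes, Marino, Lund, Farouk, Ivanova.

Takahashi, Saleh, Ibarra, Andersen, Lindqvist, Reyes, Marino, Lund, Farouk, Ivanova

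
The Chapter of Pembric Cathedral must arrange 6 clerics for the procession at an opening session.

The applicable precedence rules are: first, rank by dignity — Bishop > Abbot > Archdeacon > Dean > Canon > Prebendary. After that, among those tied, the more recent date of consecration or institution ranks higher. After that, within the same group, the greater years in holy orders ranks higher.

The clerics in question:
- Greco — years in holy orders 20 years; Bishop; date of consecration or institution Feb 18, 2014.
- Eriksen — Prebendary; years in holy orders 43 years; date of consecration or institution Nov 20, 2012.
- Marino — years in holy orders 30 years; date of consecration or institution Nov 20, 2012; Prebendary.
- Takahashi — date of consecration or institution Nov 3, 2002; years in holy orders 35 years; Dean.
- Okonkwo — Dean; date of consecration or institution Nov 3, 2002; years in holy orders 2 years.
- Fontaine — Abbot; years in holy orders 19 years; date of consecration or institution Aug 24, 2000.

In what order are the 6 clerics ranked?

Greco, Fontaine, Takahashi, Okonkwo, Eriksen, Marino

By dignity: Greco (Bishop); then Fontaine (Abbot); then Takahashi and Okonkwo (Dean); then Eriksen and Marino (Prebendary).
Takahashi and Okonkwo both have date of consecration or institution Nov 3, 2002, so the next rule applies.
Among Takahashi and Okonkwo, by years in holy orders (higher first): Takahashi (35 years) before Okonkwo (2 years).
Eriksen and Marino both have date of consecration or institution Nov 20, 2012, so the next rule applies.
Among Eriksen and Marino, by years in holy orders (higher first): Eriksen (43 years) before Marino (30 years).
Full order: Greco, Fontaine, Takahashi, Okonkwo, Eriksen, Marino.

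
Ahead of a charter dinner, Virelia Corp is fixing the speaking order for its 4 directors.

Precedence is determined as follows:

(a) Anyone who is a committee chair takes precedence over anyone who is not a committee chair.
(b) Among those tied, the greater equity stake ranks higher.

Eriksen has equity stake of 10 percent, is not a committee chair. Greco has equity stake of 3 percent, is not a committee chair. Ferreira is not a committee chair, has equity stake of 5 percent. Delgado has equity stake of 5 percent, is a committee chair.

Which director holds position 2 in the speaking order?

By the first rule: Delgado (a committee chair); then Eriksen, Ferreira and Greco (each not a committee chair).
Among Eriksen, Ferreira and Greco, by equity stake (higher first): Eriksen (10 percent) before Ferreira (5 percent) before Greco (3 percent).
Order: Delgado, Eriksen, Ferreira, Greco.

Eriksen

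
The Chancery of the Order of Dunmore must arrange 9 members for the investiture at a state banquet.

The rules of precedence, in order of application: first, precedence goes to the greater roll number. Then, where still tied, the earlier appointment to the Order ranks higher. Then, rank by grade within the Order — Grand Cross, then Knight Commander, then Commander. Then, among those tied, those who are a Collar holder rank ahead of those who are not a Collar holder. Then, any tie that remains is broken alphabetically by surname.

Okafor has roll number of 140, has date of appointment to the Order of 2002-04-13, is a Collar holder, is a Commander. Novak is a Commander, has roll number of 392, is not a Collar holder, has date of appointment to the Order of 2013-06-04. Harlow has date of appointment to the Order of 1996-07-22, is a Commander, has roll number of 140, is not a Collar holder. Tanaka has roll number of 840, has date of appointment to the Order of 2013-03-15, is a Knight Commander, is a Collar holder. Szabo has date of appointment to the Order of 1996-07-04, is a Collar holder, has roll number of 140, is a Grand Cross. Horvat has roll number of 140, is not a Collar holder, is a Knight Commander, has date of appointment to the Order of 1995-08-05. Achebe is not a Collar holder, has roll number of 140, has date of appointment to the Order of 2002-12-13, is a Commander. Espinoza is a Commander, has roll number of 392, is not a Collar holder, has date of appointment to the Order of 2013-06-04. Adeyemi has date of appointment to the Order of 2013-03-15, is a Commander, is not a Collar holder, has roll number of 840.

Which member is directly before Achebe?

Okafor

By roll number (higher first): Tanaka and Adeyemi (both 840); then Espinoza and Novak (both 392); then Horvat, Szabo, Harlow, Okafor and Achebe (each 140).
Tanaka and Adeyemi both have date of appointment to the Order 2013-03-15, so the next rule applies.
Among Tanaka and Adeyemi, by grade within the Order: Tanaka (Knight Commander) before Adeyemi (Commander).
Espinoza and Novak both have date of appointment to the Order 2013-06-04, so the next rule applies.
Espinoza and Novak are each Commander, so the next rule applies.
Espinoza and Novak are each not a Collar holder, so the next rule applies.
Among Espinoza and Novak, alphabetically by surname: Espinoza before Novak.
Among Horvat, Szabo, Harlow, Okafor and Achebe, by date of appointment to the Order (earlier first): Horvat (1995-08-05) before Szabo (1996-07-04) before Harlow (1996-07-22) before Okafor (2002-04-13) before Achebe (2002-12-13).
Order: Tanaka, Adeyemi, Espinoza, Novak, Horvat, Szabo, Harlow, Okafor, Achebe.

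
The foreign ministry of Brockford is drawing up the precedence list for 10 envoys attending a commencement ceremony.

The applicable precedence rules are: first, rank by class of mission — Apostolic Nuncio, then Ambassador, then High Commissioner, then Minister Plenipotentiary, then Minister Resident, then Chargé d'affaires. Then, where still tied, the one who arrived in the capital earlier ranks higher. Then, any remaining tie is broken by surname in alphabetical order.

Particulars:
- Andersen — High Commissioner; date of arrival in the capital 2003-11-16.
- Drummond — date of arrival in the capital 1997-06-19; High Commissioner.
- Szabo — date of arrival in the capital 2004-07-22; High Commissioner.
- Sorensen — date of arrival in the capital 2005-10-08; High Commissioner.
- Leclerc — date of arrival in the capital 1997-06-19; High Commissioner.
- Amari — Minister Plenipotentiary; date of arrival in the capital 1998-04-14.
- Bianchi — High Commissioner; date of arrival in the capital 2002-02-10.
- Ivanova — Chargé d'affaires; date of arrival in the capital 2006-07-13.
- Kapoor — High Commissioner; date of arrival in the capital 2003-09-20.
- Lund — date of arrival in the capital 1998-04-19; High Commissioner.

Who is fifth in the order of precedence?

Kapoor

By class of mission: Drummond, Leclerc, Lund, Bianchi, Kapoor, Andersen, Szabo and Sorensen (High Commissioner); then Amari (Minister Plenipotentiary); then Ivanova (Chargé d'affaires).
Among Drummond, Leclerc, Lund, Bianchi, Kapoor, Andersen, Szabo and Sorensen, by date of arrival in the capital (earlier first): Drummond and Leclerc (1997-06-19) before Lund (1998-04-19) before Bianchi (2002-02-10) before Kapoor (2003-09-20) before Andersen (2003-11-16) before Szabo (2004-07-22) before Sorensen (2005-10-08).
Among Drummond and Leclerc, alphabetically by surname: Drummond before Leclerc.
Order: Drummond, Leclerc, Lund, Bianchi, Kapoor, Andersen, Szabo, Sorensen, Amari, Ivanova.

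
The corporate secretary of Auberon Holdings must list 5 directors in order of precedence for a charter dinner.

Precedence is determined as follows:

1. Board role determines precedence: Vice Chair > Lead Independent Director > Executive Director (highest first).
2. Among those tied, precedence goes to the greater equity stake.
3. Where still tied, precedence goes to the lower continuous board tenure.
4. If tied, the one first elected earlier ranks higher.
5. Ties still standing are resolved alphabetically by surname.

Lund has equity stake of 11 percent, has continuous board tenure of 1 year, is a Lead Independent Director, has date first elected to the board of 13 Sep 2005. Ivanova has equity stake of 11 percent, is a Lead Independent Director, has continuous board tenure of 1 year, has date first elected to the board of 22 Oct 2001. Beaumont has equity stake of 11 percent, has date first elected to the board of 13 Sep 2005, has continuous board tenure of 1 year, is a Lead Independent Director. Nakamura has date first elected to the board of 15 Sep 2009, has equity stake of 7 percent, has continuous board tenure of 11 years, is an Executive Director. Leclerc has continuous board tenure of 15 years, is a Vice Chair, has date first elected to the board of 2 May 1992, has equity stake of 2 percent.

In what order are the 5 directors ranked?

Leclerc, Ivanova, Beaumont, Lund, Nakamura

By board role: Leclerc (Vice Chair); then Ivanova, Beaumont and Lund (Lead Independent Director); then Nakamura (Executive Director).
Ivanova, Beaumont and Lund all have equity stake 11 percent, so the next rule applies.
Ivanova, Beaumont and Lund all have continuous board tenure 1 year, so the next rule applies.
Among Ivanova, Beaumont and Lund, by date first elected to the board (earlier first): Ivanova (22 Oct 2001) before Beaumont and Lund (13 Sep 2005).
Among Beaumont and Lund, alphabetically by surname: Beaumont before Lund.
Full order: Leclerc, Ivanova, Beaumont, Lund, Nakamura.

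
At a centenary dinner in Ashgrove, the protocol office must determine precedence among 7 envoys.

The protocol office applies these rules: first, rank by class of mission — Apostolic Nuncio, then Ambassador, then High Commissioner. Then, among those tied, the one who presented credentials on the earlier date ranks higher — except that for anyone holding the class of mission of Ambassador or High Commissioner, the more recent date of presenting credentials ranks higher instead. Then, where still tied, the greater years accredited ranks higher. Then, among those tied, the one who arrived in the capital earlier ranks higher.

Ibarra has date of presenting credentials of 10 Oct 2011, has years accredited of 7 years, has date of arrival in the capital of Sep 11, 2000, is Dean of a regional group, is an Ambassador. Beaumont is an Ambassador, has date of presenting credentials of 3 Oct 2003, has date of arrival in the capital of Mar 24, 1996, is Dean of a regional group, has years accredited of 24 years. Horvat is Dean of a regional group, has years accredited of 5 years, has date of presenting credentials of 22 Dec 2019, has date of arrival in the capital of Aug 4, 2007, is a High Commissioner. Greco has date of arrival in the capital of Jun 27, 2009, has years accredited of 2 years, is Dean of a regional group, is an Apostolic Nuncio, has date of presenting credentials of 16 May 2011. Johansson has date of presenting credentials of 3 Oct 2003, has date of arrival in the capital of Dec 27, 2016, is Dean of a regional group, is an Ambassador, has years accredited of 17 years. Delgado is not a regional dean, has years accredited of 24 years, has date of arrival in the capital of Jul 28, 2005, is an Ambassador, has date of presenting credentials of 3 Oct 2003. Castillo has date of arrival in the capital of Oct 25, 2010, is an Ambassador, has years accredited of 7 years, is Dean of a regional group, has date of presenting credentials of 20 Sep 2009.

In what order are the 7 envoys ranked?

By class of mission: Greco (Apostolic Nuncio); then Ibarra, Castillo, Beaumont, Delgado and Johansson (Ambassador); then Horvat (High Commissioner).
Among Ibarra, Castillo, Beaumont, Delgado and Johansson, by date of presenting credentials (later first) (reversed rule for this group): Ibarra (10 Oct 2011) before Castillo (20 Sep 2009) before Beaumont, Delgado and Johansson (3 Oct 2003).
Among Beaumont, Delgado and Johansson, by years accredited (higher first): Beaumont and Delgado (24 years) before Johansson (17 years).
Among Beaumont and Delgado, by date of arrival in the capital (earlier first): Beaumont (Mar 24, 1996) before Delgado (Jul 28, 2005).
Full order: Greco, Ibarra, Castillo, Beaumont, Delgado, Johansson, Horvat.

Greco, Ibarra, Castillo, Beaumont, Delgado, Johansson, Horvat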